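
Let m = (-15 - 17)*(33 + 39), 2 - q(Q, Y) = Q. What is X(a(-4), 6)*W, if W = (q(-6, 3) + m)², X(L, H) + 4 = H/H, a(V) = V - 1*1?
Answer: -15814848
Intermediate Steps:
q(Q, Y) = 2 - Q
a(V) = -1 + V (a(V) = V - 1 = -1 + V)
m = -2304 (m = -32*72 = -2304)
X(L, H) = -3 (X(L, H) = -4 + H/H = -4 + 1 = -3)
W = 5271616 (W = ((2 - 1*(-6)) - 2304)² = ((2 + 6) - 2304)² = (8 - 2304)² = (-2296)² = 5271616)
X(a(-4), 6)*W = -3*5271616 = -15814848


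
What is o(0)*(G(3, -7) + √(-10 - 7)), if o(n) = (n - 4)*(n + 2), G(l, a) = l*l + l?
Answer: -96 - 8*I*√17 ≈ -96.0 - 32.985*I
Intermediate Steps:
G(l, a) = l + l² (G(l, a) = l² + l = l + l²)
o(n) = (-4 + n)*(2 + n)
o(0)*(G(3, -7) + √(-10 - 7)) = (-8 + 0² - 2*0)*(3*(1 + 3) + √(-10 - 7)) = (-8 + 0 + 0)*(3*4 + √(-17)) = -8*(12 + I*√17) = -96 - 8*I*√17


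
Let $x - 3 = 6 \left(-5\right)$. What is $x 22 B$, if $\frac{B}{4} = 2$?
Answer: $-4752$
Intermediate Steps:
$x = -27$ ($x = 3 + 6 \left(-5\right) = 3 - 30 = -27$)
$B = 8$ ($B = 4 \cdot 2 = 8$)
$x 22 B = \left(-27\right) 22 \cdot 8 = \left(-594\right) 8 = -4752$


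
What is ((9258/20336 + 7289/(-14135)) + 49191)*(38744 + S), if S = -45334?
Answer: -4659098401110137/14372468 ≈ -3.2417e+8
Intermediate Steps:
((9258/20336 + 7289/(-14135)) + 49191)*(38744 + S) = ((9258/20336 + 7289/(-14135)) + 49191)*(38744 - 45334) = ((9258*(1/20336) + 7289*(-1/14135)) + 49191)*(-6590) = ((4629/10168 - 7289/14135) + 49191)*(-6590) = (-8683637/143724680 + 49191)*(-6590) = (7069952050243/143724680)*(-6590) = -4659098401110137/14372468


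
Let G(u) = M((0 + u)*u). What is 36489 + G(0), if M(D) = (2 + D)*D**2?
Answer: 36489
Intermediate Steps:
M(D) = D**2*(2 + D)
G(u) = u**4*(2 + u**2) (G(u) = ((0 + u)*u)**2*(2 + (0 + u)*u) = (u*u)**2*(2 + u*u) = (u**2)**2*(2 + u**2) = u**4*(2 + u**2))
36489 + G(0) = 36489 + 0**4*(2 + 0**2) = 36489 + 0*(2 + 0) = 36489 + 0*2 = 36489 + 0 = 36489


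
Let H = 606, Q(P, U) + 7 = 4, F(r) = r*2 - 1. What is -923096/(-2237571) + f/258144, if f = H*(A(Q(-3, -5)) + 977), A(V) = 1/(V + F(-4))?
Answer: 1041972971927/385077018816 ≈ 2.7059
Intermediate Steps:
F(r) = -1 + 2*r (F(r) = 2*r - 1 = -1 + 2*r)
Q(P, U) = -3 (Q(P, U) = -7 + 4 = -3)
A(V) = 1/(-9 + V) (A(V) = 1/(V + (-1 + 2*(-4))) = 1/(V + (-1 - 8)) = 1/(V - 9) = 1/(-9 + V))
f = 1184023/2 (f = 606*(1/(-9 - 3) + 977) = 606*(1/(-12) + 977) = 606*(-1/12 + 977) = 606*(11723/12) = 1184023/2 ≈ 5.9201e+5)
-923096/(-2237571) + f/258144 = -923096/(-2237571) + (1184023/2)/258144 = -923096*(-1/2237571) + (1184023/2)*(1/258144) = 923096/2237571 + 1184023/516288 = 1041972971927/385077018816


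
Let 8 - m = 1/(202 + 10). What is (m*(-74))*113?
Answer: -7086795/106 ≈ -66857.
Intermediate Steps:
m = 1695/212 (m = 8 - 1/(202 + 10) = 8 - 1/212 = 1695/212 ≈ 7.9953)
(m*(-74))*113 = ((1695/212)*(-74))*113 = -62715/106*113 = -7086795/106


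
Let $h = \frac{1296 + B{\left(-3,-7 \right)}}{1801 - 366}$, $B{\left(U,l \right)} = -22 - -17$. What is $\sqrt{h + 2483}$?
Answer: $\frac{6 \sqrt{142080785}}{1435} \approx 49.839$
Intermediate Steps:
$B{\left(U,l \right)} = -5$ ($B{\left(U,l \right)} = -22 + 17 = -5$)
$h = \frac{1291}{1435}$ ($h = \frac{1296 - 5}{1801 - 366} = \frac{1291}{1435} \approx 0.89965$)
$\sqrt{h + 2483} = \sqrt{\frac{1291}{1435} + 2483} = \sqrt{\frac{3564396}{1435}} = \frac{6 \sqrt{142080785}}{1435}$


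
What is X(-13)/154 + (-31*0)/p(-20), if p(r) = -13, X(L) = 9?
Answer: 9/154 ≈ 0.058442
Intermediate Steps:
X(-13)/154 + (-31*0)/p(-20) = 9/154 - 31*0/(-13) = 9*(1/154) + 0*(-1/13) = 9/154 + 0 = 9/154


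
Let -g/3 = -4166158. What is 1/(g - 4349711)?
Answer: 1/8148763 ≈ 1.2272e-7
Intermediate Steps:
g = 12498474 (g = -3*(-4166158) = 12498474)
1/(g - 4349711) = 1/(12498474 - 4349711) = 1/8148763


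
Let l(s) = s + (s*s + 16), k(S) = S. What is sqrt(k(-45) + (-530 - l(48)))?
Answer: 3*I*sqrt(327) ≈ 54.249*I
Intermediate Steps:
l(s) = 16 + s + s**2 (l(s) = s + (s**2 + 16) = s + (16 + s**2) = 16 + s + s**2)
sqrt(k(-45) + (-530 - l(48))) = sqrt(-45 + (-530 - (16 + 48 + 48**2))) = sqrt(-45 + (-530 - (16 + 48 + 2304))) = sqrt(-45 + (-530 - 1*2368)) = sqrt(-45 + (-530 - 2368)) = sqrt(-45 - 2898) = sqrt(-2943) = 3*I*sqrt(327)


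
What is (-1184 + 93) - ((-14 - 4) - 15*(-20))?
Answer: -1373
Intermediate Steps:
(-1184 + 93) - ((-14 - 4) - 15*(-20)) = -1091 - (-18 + 300) = -1091 - 1*282 = -1091 - 282 = -1373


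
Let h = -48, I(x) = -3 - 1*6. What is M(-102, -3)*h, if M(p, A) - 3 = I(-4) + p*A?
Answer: -14400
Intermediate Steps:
I(x) = -9 (I(x) = -3 - 6 = -9)
M(p, A) = -6 + A*p (M(p, A) = 3 + (-9 + p*A) = 3 + (-9 + A*p) = -6 + A*p)
M(-102, -3)*h = (-6 - 3*(-102))*(-48) = (-6 + 306)*(-48) = 300*(-48) = -14400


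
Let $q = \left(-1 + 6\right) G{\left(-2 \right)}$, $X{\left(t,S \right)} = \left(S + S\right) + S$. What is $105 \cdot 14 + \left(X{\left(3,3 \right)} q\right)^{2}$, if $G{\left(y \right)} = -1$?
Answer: $3495$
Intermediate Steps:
$X{\left(t,S \right)} = 3 S$ ($X{\left(t,S \right)} = 2 S + S = 3 S$)
$q = -5$ ($q = \left(-1 + 6\right) \left(-1\right) = 5 \left(-1\right) = -5$)
$105 \cdot 14 + \left(X{\left(3,3 \right)} q\right)^{2} = 105 \cdot 14 + \left(3 \cdot 3 \left(-5\right)\right)^{2} = 1470 + \left(9 \left(-5\right)\right)^{2} = 1470 + \left(-45\right)^{2} = 1470 + 2025 = 3495$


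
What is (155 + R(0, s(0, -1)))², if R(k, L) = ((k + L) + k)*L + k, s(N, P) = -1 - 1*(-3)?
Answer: 25281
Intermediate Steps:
s(N, P) = 2 (s(N, P) = -1 + 3 = 2)
R(k, L) = k + L*(L + 2*k) (R(k, L) = ((L + k) + k)*L + k = (L + 2*k)*L + k = L*(L + 2*k) + k = k + L*(L + 2*k))
(155 + R(0, s(0, -1)))² = (155 + (0 + 2² + 2*2*0))² = (155 + (0 + 4 + 0))² = (155 + 4)² = 159² = 25281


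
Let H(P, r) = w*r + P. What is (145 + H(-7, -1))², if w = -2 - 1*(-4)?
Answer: 18496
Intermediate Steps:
w = 2 (w = -2 + 4 = 2)
H(P, r) = P + 2*r (H(P, r) = 2*r + P = P + 2*r)
(145 + H(-7, -1))² = (145 + (-7 + 2*(-1)))² = (145 + (-7 - 2))² = (145 - 9)² = 136² = 18496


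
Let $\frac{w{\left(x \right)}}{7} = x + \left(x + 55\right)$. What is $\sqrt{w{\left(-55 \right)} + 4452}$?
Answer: $7 \sqrt{83} \approx 63.773$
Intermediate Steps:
$w{\left(x \right)} = 385 + 14 x$ ($w{\left(x \right)} = 7 \left(x + \left(x + 55\right)\right) = 7 \left(x + \left(55 + x\right)\right) = 7 \left(55 + 2 x\right) = 385 + 14 x$)
$\sqrt{w{\left(-55 \right)} + 4452} = \sqrt{\left(385 + 14 \left(-55\right)\right) + 4452} = \sqrt{\left(385 - 770\right) + 4452} = \sqrt{-385 + 4452} = \sqrt{4067} = 7 \sqrt{83}$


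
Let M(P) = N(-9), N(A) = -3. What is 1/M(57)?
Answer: -⅓ ≈ -0.33333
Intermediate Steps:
M(P) = -3
1/M(57) = 1/(-3) = -⅓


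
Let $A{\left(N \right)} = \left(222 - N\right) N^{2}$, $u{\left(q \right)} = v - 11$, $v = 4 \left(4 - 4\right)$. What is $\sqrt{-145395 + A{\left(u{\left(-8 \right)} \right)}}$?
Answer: $i \sqrt{117202} \approx 342.35 i$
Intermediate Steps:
$v = 0$ ($v = 4 \cdot 0 = 0$)
$u{\left(q \right)} = -11$ ($u{\left(q \right)} = 0 - 11 = -11$)
$A{\left(N \right)} = N^{2} \left(222 - N\right)$
$\sqrt{-145395 + A{\left(u{\left(-8 \right)} \right)}} = \sqrt{-145395 + \left(-11\right)^{2} \left(222 - -11\right)} = \sqrt{-145395 + 121 \left(222 + 11\right)} = \sqrt{-145395 + 121 \cdot 233} = \sqrt{-145395 + 28193} = \sqrt{-117202} = i \sqrt{117202}$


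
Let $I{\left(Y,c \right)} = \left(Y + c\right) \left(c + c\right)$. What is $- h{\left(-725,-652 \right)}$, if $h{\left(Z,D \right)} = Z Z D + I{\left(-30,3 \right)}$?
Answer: $342707662$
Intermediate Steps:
$I{\left(Y,c \right)} = 2 c \left(Y + c\right)$ ($I{\left(Y,c \right)} = \left(Y + c\right) 2 c = 2 c \left(Y + c\right)$)
$h{\left(Z,D \right)} = -162 + D Z^{2}$ ($h{\left(Z,D \right)} = Z Z D + 2 \cdot 3 \left(-30 + 3\right) = Z^{2} D + 2 \cdot 3 \left(-27\right) = D Z^{2} - 162 = -162 + D Z^{2}$)
$- h{\left(-725,-652 \right)} = - (-162 - 652 \left(-725\right)^{2}) = - (-162 - 342707500) = \left(-1\right) \left(-342707662\right) = 342707662$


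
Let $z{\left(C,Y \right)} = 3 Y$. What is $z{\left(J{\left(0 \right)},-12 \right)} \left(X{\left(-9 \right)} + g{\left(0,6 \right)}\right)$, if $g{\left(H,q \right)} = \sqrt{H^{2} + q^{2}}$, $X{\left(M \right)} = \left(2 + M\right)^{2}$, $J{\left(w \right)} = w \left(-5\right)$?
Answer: $-1980$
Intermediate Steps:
$J{\left(w \right)} = - 5 w$
$z{\left(J{\left(0 \right)},-12 \right)} \left(X{\left(-9 \right)} + g{\left(0,6 \right)}\right) = 3 \left(-12\right) \left(\left(2 - 9\right)^{2} + \sqrt{0^{2} + 6^{2}}\right) = - 36 \left(\left(-7\right)^{2} + \sqrt{0 + 36}\right) = - 36 \left(49 + \sqrt{36}\right) = - 36 \left(49 + 6\right) = \left(-36\right) 55 = -1980$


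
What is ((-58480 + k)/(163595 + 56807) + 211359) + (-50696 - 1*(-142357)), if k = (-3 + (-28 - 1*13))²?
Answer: 33393078748/110201 ≈ 3.0302e+5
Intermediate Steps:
k = 1936 (k = (-3 + (-28 - 13))² = (-3 - 41)² = (-44)² = 1936)
((-58480 + k)/(163595 + 56807) + 211359) + (-50696 - 1*(-142357)) = ((-58480 + 1936)/(163595 + 56807) + 211359) + (-50696 - 1*(-142357)) = (-56544/220402 + 211359) + (-50696 + 142357) = (-56544*1/220402 + 211359) + 91661 = (-28272/110201 + 211359) + 91661 = 23291944887/110201 + 91661 = 33393078748/110201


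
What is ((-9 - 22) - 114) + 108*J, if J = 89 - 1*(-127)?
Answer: 23183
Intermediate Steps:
J = 216 (J = 89 + 127 = 216)
((-9 - 22) - 114) + 108*J = ((-9 - 22) - 114) + 108*216 = (-31 - 114) + 23328 = -145 + 23328 = 23183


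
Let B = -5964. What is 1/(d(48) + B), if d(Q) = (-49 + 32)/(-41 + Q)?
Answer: -7/41765 ≈ -0.00016760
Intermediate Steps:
d(Q) = -17/(-41 + Q)
1/(d(48) + B) = 1/(-17/(-41 + 48) - 5964) = 1/(-17/7 - 5964) = 1/(-41765/7) = -7/41765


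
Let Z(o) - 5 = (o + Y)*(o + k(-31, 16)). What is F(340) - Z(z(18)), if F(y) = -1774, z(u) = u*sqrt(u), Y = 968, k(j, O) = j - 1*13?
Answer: 34981 - 49896*sqrt(2) ≈ -35583.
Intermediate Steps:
k(j, O) = -13 + j (k(j, O) = j - 13 = -13 + j)
z(u) = u**(3/2)
Z(o) = 5 + (-44 + o)*(968 + o) (Z(o) = 5 + (o + 968)*(o + (-13 - 31)) = 5 + (968 + o)*(o - 44) = 5 + (968 + o)*(-44 + o) = 5 + (-44 + o)*(968 + o))
F(340) - Z(z(18)) = -1774 - (-42587 + (18**(3/2))**2 + 924*18**(3/2)) = -1774 - (-42587 + (54*sqrt(2))**2 + 924*(54*sqrt(2))) = -1774 - (-42587 + 5832 + 49896*sqrt(2)) = -1774 - (-36755 + 49896*sqrt(2)) = -1774 + (36755 - 49896*sqrt(2)) = 34981 - 49896*sqrt(2)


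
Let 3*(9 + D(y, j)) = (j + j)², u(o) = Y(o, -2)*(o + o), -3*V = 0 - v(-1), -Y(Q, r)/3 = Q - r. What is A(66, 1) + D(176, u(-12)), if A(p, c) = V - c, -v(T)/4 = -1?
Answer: 2073574/3 ≈ 6.9119e+5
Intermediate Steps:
v(T) = 4 (v(T) = -4*(-1) = 4)
Y(Q, r) = -3*Q + 3*r (Y(Q, r) = -3*(Q - r) = -3*Q + 3*r)
V = 4/3 (V = -(0 - 1*4)/3 = -(0 - 4)/3 = -⅓*(-4) = 4/3 ≈ 1.3333)
u(o) = 2*o*(-6 - 3*o) (u(o) = (-3*o + 3*(-2))*(o + o) = (-3*o - 6)*(2*o) = (-6 - 3*o)*(2*o) = 2*o*(-6 - 3*o))
D(y, j) = -9 + 4*j²/3 (D(y, j) = -9 + (j + j)²/3 = -9 + (2*j)²/3 = -9 + (4*j²)/3 = -9 + 4*j²/3)
A(p, c) = 4/3 - c
A(66, 1) + D(176, u(-12)) = (4/3 - 1*1) + (-9 + 4*(-6*(-12)*(2 - 12))²/3) = (4/3 - 1) + (-9 + 4*(-6*(-12)*(-10))²/3) = ⅓ + (-9 + (4/3)*(-720)²) = ⅓ + (-9 + (4/3)*518400) = ⅓ + (-9 + 691200) = ⅓ + 691191 = 2073574/3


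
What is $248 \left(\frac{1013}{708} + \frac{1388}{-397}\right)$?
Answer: $- \frac{35993666}{70269} \approx -512.23$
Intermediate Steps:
$248 \left(\frac{1013}{708} + \frac{1388}{-397}\right) = 248 \left(1013 \cdot \frac{1}{708} + 1388 \left(- \frac{1}{397}\right)\right) = 248 \left(\frac{1013}{708} - \frac{1388}{397}\right) = 248 \left(- \frac{580543}{281076}\right) = - \frac{35993666}{70269}$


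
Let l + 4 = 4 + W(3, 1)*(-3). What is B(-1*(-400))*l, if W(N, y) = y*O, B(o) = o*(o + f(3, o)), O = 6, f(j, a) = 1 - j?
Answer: -2865600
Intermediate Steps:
B(o) = o*(-2 + o) (B(o) = o*(o + (1 - 1*3)) = o*(o + (1 - 3)) = o*(o - 2) = o*(-2 + o))
W(N, y) = 6*y (W(N, y) = y*6 = 6*y)
l = -18 (l = -4 + (4 + (6*1)*(-3)) = -4 + (4 + 6*(-3)) = -4 + (4 - 18) = -4 - 14 = -18)
B(-1*(-400))*l = ((-1*(-400))*(-2 - 1*(-400)))*(-18) = (400*(-2 + 400))*(-18) = (400*398)*(-18) = 159200*(-18) = -2865600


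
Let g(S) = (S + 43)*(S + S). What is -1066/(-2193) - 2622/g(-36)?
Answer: 349295/61404 ≈ 5.6885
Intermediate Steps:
g(S) = 2*S*(43 + S) (g(S) = (43 + S)*(2*S) = 2*S*(43 + S))
-1066/(-2193) - 2622/g(-36) = -1066/(-2193) - 2622*(-1/(72*(43 - 36))) = -1066*(-1/2193) - 2622/(2*(-36)*7) = 1066/2193 - 2622/(-504) = 1066/2193 - 2622*(-1/504) = 1066/2193 + 437/84 = 349295/61404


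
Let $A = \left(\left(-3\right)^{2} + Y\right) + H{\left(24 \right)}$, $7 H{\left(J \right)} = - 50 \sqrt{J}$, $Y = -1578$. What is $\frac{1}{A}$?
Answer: $- \frac{25627}{40188763} + \frac{700 \sqrt{6}}{120566289} \approx -0.00062344$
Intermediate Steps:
$H{\left(J \right)} = - \frac{50 \sqrt{J}}{7}$ ($H{\left(J \right)} = \frac{\left(-50\right) \sqrt{J}}{7} = - \frac{50 \sqrt{J}}{7}$)
$A = -1569 - \frac{100 \sqrt{6}}{7}$ ($A = \left(\left(-3\right)^{2} - 1578\right) - \frac{50 \sqrt{24}}{7} = \left(9 - 1578\right) - \frac{50 \cdot 2 \sqrt{6}}{7} = -1569 - \frac{100 \sqrt{6}}{7} \approx -1604.0$)
$\frac{1}{A} = \frac{1}{-1569 - \frac{100 \sqrt{6}}{7}}$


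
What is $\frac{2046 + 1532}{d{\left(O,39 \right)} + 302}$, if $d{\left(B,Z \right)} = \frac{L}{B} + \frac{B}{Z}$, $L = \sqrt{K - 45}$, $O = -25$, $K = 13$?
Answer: $\frac{1025023203750}{86333179297} + \frac{544213800 i \sqrt{2}}{86333179297} \approx 11.873 + 0.0089147 i$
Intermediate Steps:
$L = 4 i \sqrt{2}$ ($L = \sqrt{13 - 45} = \sqrt{-32} = 4 i \sqrt{2} \approx 5.6569 i$)
$d{\left(B,Z \right)} = \frac{B}{Z} + \frac{4 i \sqrt{2}}{B}$ ($d{\left(B,Z \right)} = \frac{4 i \sqrt{2}}{B} + \frac{B}{Z} = \frac{B}{Z} + \frac{4 i \sqrt{2}}{B}$)
$\frac{2046 + 1532}{d{\left(O,39 \right)} + 302} = \frac{2046 + 1532}{\left(- \frac{25}{39} + \frac{4 i \sqrt{2}}{-25}\right) + 302} = \frac{3578}{\left(\left(-25\right) \frac{1}{39} + 4 i \sqrt{2} \left(- \frac{1}{25}\right)\right) + 302} = \frac{3578}{\left(- \frac{25}{39} - \frac{4 i \sqrt{2}}{25}\right) + 302} = \frac{3578}{\frac{11753}{39} - \frac{4 i \sqrt{2}}{25}}$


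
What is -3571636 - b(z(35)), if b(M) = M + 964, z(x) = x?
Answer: -3572635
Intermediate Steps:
b(M) = 964 + M
-3571636 - b(z(35)) = -3571636 - (964 + 35) = -3571636 - 1*999 = -3571636 - 999 = -3572635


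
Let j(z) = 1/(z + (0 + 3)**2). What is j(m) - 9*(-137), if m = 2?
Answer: 13564/11 ≈ 1233.1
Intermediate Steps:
j(z) = 1/(9 + z) (j(z) = 1/(z + 3**2) = 1/(z + 9) = 1/(9 + z))
j(m) - 9*(-137) = 1/(9 + 2) - 9*(-137) = 1/11 + 1233 = 13564/11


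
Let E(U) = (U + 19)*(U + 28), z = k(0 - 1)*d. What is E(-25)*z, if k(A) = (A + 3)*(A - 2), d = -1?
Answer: -108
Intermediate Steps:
k(A) = (-2 + A)*(3 + A) (k(A) = (3 + A)*(-2 + A) = (-2 + A)*(3 + A))
z = 6 (z = (-6 + (0 - 1) + (0 - 1)²)*(-1) = (-6 - 1 + (-1)²)*(-1) = (-6 - 1 + 1)*(-1) = -6*(-1) = 6)
E(U) = (19 + U)*(28 + U)
E(-25)*z = (532 + (-25)² + 47*(-25))*6 = (532 + 625 - 1175)*6 = -18*6 = -108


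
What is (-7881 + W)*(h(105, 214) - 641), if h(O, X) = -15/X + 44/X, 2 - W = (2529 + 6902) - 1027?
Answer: 2233132035/214 ≈ 1.0435e+7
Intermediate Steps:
W = -8402 (W = 2 - ((2529 + 6902) - 1027) = 2 - (9431 - 1027) = 2 - 1*8404 = 2 - 8404 = -8402)
h(O, X) = 29/X
(-7881 + W)*(h(105, 214) - 641) = (-7881 - 8402)*(29/214 - 641) = -16283*(29*(1/214) - 641) = -16283*(29/214 - 641) = -16283*(-137145/214) = 2233132035/214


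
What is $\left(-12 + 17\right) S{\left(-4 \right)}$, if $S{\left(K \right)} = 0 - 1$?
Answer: $-5$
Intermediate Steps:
$S{\left(K \right)} = -1$
$\left(-12 + 17\right) S{\left(-4 \right)} = \left(-12 + 17\right) \left(-1\right) = 5 \left(-1\right) = -5$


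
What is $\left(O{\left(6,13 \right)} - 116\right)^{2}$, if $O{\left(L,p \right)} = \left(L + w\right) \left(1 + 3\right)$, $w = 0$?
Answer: $8464$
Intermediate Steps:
$O{\left(L,p \right)} = 4 L$ ($O{\left(L,p \right)} = \left(L + 0\right) \left(1 + 3\right) = L 4 = 4 L$)
$\left(O{\left(6,13 \right)} - 116\right)^{2} = \left(4 \cdot 6 - 116\right)^{2} = \left(24 - 116\right)^{2} = \left(-92\right)^{2} = 8464$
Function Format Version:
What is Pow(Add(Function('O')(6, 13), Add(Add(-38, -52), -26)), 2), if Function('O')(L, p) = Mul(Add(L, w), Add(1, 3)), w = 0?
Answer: 8464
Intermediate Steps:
Function('O')(L, p) = Mul(4, L) (Function('O')(L, p) = Mul(Add(L, 0), Add(1, 3)) = Mul(L, 4) = Mul(4, L))
Pow(Add(Function('O')(6, 13), Add(Add(-38, -52), -26)), 2) = Pow(Add(Mul(4, 6), Add(Add(-38, -52), -26)), 2) = Pow(Add(24, Add(-90, -26)), 2) = Pow(Add(24, -116), 2) = Pow(-92, 2) = 8464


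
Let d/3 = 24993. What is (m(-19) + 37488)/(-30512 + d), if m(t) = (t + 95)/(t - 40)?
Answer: 2211716/2623553 ≈ 0.84302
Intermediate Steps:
d = 74979 (d = 3*24993 = 74979)
m(t) = (95 + t)/(-40 + t)
(m(-19) + 37488)/(-30512 + d) = ((95 - 19)/(-40 - 19) + 37488)/(-30512 + 74979) = (76/(-59) + 37488)/44467 = (-1/59*76 + 37488)*(1/44467) = (-76/59 + 37488)*(1/44467) = (2211716/59)*(1/44467) = 2211716/2623553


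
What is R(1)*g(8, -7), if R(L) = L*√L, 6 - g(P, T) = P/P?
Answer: 5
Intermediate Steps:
g(P, T) = 5 (g(P, T) = 6 - P/P = 6 - 1*1 = 6 - 1 = 5)
R(L) = L^(3/2)
R(1)*g(8, -7) = 1^(3/2)*5 = 1*5 = 5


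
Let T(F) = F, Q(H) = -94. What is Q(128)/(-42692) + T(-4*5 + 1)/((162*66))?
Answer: 48475/114115716 ≈ 0.00042479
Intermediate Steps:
Q(128)/(-42692) + T(-4*5 + 1)/((162*66)) = -94/(-42692) + (-4*5 + 1)/((162*66)) = -94*(-1/42692) + (-20 + 1)/10692 = 47/21346 - 19*1/10692 = 47/21346 - 19/10692 = 48475/114115716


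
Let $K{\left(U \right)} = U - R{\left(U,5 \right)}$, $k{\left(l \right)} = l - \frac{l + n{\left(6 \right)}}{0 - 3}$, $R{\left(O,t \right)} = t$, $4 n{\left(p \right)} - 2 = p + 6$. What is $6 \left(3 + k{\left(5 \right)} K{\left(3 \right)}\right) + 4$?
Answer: $-72$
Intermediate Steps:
$n{\left(p \right)} = 2 + \frac{p}{4}$ ($n{\left(p \right)} = \frac{1}{2} + \frac{p + 6}{4} = \frac{1}{2} + \frac{6 + p}{4} = \frac{1}{2} + \left(\frac{3}{2} + \frac{p}{4}\right) = 2 + \frac{p}{4}$)
$k{\left(l \right)} = \frac{7}{6} + \frac{4 l}{3}$ ($k{\left(l \right)} = l - \frac{l + \left(2 + \frac{1}{4} \cdot 6\right)}{0 - 3} = l - \frac{l + \left(2 + \frac{3}{2}\right)}{-3} = l - \left(l + \frac{7}{2}\right) \left(- \frac{1}{3}\right) = l - \left(\frac{7}{2} + l\right) \left(- \frac{1}{3}\right) = l - \left(- \frac{7}{6} - \frac{l}{3}\right) = l + \left(\frac{7}{6} + \frac{l}{3}\right) = \frac{7}{6} + \frac{4 l}{3}$)
$K{\left(U \right)} = -5 + U$ ($K{\left(U \right)} = U - 5 = -5 + U$)
$6 \left(3 + k{\left(5 \right)} K{\left(3 \right)}\right) + 4 = 6 \left(3 + \left(\frac{7}{6} + \frac{4}{3} \cdot 5\right) \left(-5 + 3\right)\right) + 4 = 6 \left(3 + \left(\frac{7}{6} + \frac{20}{3}\right) \left(-2\right)\right) + 4 = 6 \left(3 + \frac{47}{6} \left(-2\right)\right) + 4 = 6 \left(3 - \frac{47}{3}\right) + 4 = 6 \left(- \frac{38}{3}\right) + 4 = -76 + 4 = -72$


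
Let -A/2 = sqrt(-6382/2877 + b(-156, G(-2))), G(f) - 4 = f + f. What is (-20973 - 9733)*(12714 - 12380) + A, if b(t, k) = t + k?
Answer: -10255804 - 2*I*sqrt(1309593138)/2877 ≈ -1.0256e+7 - 25.157*I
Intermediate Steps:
G(f) = 4 + 2*f (G(f) = 4 + (f + f) = 4 + 2*f)
b(t, k) = k + t
A = -2*I*sqrt(1309593138)/2877 (A = -2*sqrt(-6382/2877 + ((4 + 2*(-2)) - 156)) = -2*sqrt(-6382*1/2877 + ((4 - 4) - 156)) = -2*sqrt(-6382/2877 + (0 - 156)) = -2*sqrt(-6382/2877 - 156) = -2*I*sqrt(1309593138)/2877 ≈ -25.157*I)
(-20973 - 9733)*(12714 - 12380) + A = (-20973 - 9733)*(12714 - 12380) - 2*I*sqrt(1309593138)/2877 = -30706*334 - 2*I*sqrt(1309593138)/2877 = -10255804 - 2*I*sqrt(1309593138)/2877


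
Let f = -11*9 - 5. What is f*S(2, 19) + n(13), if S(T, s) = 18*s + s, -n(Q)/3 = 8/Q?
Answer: -488096/13 ≈ -37546.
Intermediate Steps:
n(Q) = -24/Q
S(T, s) = 19*s
f = -104 (f = -99 - 5 = -104)
f*S(2, 19) + n(13) = -1976*19 - 24/13 = -104*361 - 24*1/13 = -37544 - 24/13 = -488096/13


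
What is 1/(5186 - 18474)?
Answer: -1/13288 ≈ -7.5256e-5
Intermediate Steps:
1/(5186 - 18474) = 1/(-13288) = -1/13288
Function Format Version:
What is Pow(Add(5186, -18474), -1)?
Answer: Rational(-1, 13288) ≈ -7.5256e-5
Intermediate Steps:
Pow(Add(5186, -18474), -1) = Pow(-13288, -1) = Rational(-1, 13288)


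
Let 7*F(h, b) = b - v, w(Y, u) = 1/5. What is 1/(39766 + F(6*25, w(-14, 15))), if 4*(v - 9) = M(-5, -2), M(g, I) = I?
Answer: 70/2783537 ≈ 2.5148e-5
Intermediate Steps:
w(Y, u) = ⅕
v = 17/2 (v = 9 + (¼)*(-2) = 9 - ½ = 17/2 ≈ 8.5000)
F(h, b) = -17/14 + b/7 (F(h, b) = (b - 1*17/2)/7 = (b - 17/2)/7 = (-17/2 + b)/7 = -17/14 + b/7)
1/(39766 + F(6*25, w(-14, 15))) = 1/(39766 + (-17/14 + (⅐)*(⅕))) = 1/(39766 + (-17/14 + 1/35)) = 1/(39766 - 83/70) = 1/(2783537/70) = 70/2783537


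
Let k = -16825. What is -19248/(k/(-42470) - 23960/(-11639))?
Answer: -634296449056/80893825 ≈ -7841.1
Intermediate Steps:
-19248/(k/(-42470) - 23960/(-11639)) = -19248/(-16825/(-42470) - 23960/(-11639)) = -19248/(-16825*(-1/42470) - 23960*(-1/11639)) = -19248/(3365/8494 + 23960/11639) = -19248/242681475/98861666 = -19248*98861666/242681475 = -634296449056/80893825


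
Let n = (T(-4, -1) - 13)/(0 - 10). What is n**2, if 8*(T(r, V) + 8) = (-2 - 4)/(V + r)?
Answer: 173889/40000 ≈ 4.3472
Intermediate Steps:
T(r, V) = -8 - 3/(4*(V + r)) (T(r, V) = -8 + ((-2 - 4)/(V + r))/8 = -8 + (-6/(V + r))/8 = -8 - 3/(4*(V + r)))
n = 417/200 (n = ((-3/4 - 8*(-1) - 8*(-4))/(-1 - 4) - 13)/(0 - 10) = ((-3/4 + 8 + 32)/(-5) - 13)/(-10) = (-1/5*157/4 - 13)*(-1/10) = (-157/20 - 13)*(-1/10) = -417/20*(-1/10) = 417/200 ≈ 2.0850)
n**2 = (417/200)**2 = 173889/40000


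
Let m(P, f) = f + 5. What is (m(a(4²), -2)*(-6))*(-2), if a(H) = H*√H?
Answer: 36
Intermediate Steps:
a(H) = H^(3/2)
m(P, f) = 5 + f
(m(a(4²), -2)*(-6))*(-2) = ((5 - 2)*(-6))*(-2) = (3*(-6))*(-2) = -18*(-2) = 36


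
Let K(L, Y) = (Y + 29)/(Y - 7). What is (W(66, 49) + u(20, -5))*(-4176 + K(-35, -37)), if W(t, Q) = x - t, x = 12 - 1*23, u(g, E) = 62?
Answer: 689010/11 ≈ 62637.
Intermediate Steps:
K(L, Y) = (29 + Y)/(-7 + Y)
x = -11 (x = 12 - 23 = -11)
W(t, Q) = -11 - t
(W(66, 49) + u(20, -5))*(-4176 + K(-35, -37)) = ((-11 - 1*66) + 62)*(-4176 + (29 - 37)/(-7 - 37)) = ((-11 - 66) + 62)*(-4176 - 8/(-44)) = (-77 + 62)*(-4176 - 1/44*(-8)) = -15*(-4176 + 2/11) = -15*(-45934/11) = 689010/11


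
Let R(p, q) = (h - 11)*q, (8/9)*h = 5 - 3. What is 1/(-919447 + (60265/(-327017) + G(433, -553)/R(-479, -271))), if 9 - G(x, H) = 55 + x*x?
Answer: -620351249/570429270868484 ≈ -1.0875e-6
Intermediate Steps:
h = 9/4 (h = 9*(5 - 3)/8 = (9/8)*2 = 9/4 ≈ 2.2500)
G(x, H) = -46 - x² (G(x, H) = 9 - (55 + x*x) = 9 - (55 + x²) = 9 + (-55 - x²) = -46 - x²)
R(p, q) = -35*q/4 (R(p, q) = (9/4 - 11)*q = -35*q/4)
1/(-919447 + (60265/(-327017) + G(433, -553)/R(-479, -271))) = 1/(-919447 + (60265/(-327017) + (-46 - 1*433²)/((-35/4*(-271))))) = 1/(-919447 + (60265*(-1/327017) + (-46 - 1*187489)/(9485/4))) = 1/(-919447 + (-60265/327017 + (-46 - 187489)*(4/9485))) = 1/(-919447 + (-60265/327017 - 187535*4/9485)) = 1/(-919447 + (-60265/327017 - 150028/1897)) = 1/(-919447 - 49176029181/620351249) = 1/(-570429270868484/620351249) = -620351249/570429270868484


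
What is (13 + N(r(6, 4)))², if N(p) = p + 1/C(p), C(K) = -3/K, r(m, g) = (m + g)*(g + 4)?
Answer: 39601/9 ≈ 4400.1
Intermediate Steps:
r(m, g) = (4 + g)*(g + m) (r(m, g) = (g + m)*(4 + g) = (4 + g)*(g + m))
N(p) = 2*p/3 (N(p) = p + 1/(-3/p) = p + 1*(-p/3) = p - p/3 = 2*p/3)
(13 + N(r(6, 4)))² = (13 + 2*(4² + 4*4 + 4*6 + 4*6)/3)² = (13 + 2*(16 + 16 + 24 + 24)/3)² = (13 + (⅔)*80)² = (13 + 160/3)² = (199/3)² = 39601/9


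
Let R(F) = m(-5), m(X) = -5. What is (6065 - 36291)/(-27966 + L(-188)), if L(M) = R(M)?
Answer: 30226/27971 ≈ 1.0806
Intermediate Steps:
R(F) = -5
L(M) = -5
(6065 - 36291)/(-27966 + L(-188)) = (6065 - 36291)/(-27966 - 5) = -30226/(-27971) = -30226*(-1/27971) = 30226/27971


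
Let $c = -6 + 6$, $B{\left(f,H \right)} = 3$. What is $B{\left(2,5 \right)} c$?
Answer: $0$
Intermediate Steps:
$c = 0$
$B{\left(2,5 \right)} c = 3 \cdot 0 = 0$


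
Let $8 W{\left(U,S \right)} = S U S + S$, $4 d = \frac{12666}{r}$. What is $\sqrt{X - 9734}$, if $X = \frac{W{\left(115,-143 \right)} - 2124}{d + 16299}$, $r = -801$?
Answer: $\frac{i \sqrt{29426956462008389}}{1740311} \approx 98.57 i$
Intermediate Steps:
$d = - \frac{2111}{534}$ ($d = \frac{12666 \frac{1}{-801}}{4} = \frac{12666 \left(- \frac{1}{801}\right)}{4} = \frac{1}{4} \left(- \frac{4222}{267}\right) = - \frac{2111}{534} \approx -3.9532$)
$W{\left(U,S \right)} = \frac{S}{8} + \frac{U S^{2}}{8}$ ($W{\left(U,S \right)} = \frac{S U S + S}{8} = \frac{U S^{2} + S}{8} = \frac{S + U S^{2}}{8} = \frac{S}{8} + \frac{U S^{2}}{8}$)
$X = \frac{31165575}{1740311}$ ($X = \frac{\frac{1}{8} \left(-143\right) \left(1 - 16445\right) - 2124}{- \frac{2111}{534} + 16299} = \frac{\frac{1}{8} \left(-143\right) \left(1 - 16445\right) - 2124}{\frac{8701555}{534}} = \left(\frac{1}{8} \left(-143\right) \left(-16444\right) - 2124\right) \frac{534}{8701555} = \left(\frac{587873}{2} - 2124\right) \frac{534}{8701555} = \frac{583625}{2} \cdot \frac{534}{8701555} = \frac{31165575}{1740311} \approx 17.908$)
$\sqrt{X - 9734} = \sqrt{\frac{31165575}{1740311} - 9734} = \sqrt{- \frac{16909021699}{1740311}} = \frac{i \sqrt{29426956462008389}}{1740311}$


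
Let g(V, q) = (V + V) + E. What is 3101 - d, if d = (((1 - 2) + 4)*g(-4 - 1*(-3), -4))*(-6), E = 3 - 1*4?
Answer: 3047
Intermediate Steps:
E = -1 (E = 3 - 4 = -1)
g(V, q) = -1 + 2*V (g(V, q) = (V + V) - 1 = 2*V - 1 = -1 + 2*V)
d = 54 (d = (((1 - 2) + 4)*(-1 + 2*(-4 - 1*(-3))))*(-6) = ((-1 + 4)*(-1 + 2*(-4 + 3)))*(-6) = (3*(-1 + 2*(-1)))*(-6) = (3*(-1 - 2))*(-6) = (3*(-3))*(-6) = -9*(-6) = 54)
3101 - d = 3101 - 1*54 = 3101 - 54 = 3047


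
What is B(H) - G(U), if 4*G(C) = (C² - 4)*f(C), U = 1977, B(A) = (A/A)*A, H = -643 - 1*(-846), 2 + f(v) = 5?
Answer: -11724763/4 ≈ -2.9312e+6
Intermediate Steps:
f(v) = 3 (f(v) = -2 + 5 = 3)
H = 203 (H = -643 + 846 = 203)
B(A) = A (B(A) = 1*A = A)
G(C) = -3 + 3*C²/4 (G(C) = ((C² - 4)*3)/4 = ((-4 + C²)*3)/4 = (-12 + 3*C²)/4 = -3 + 3*C²/4)
B(H) - G(U) = 203 - (-3 + (¾)*1977²) = 203 - (-3 + (¾)*3908529) = 203 - (-3 + 11725587/4) = 203 - 1*11725575/4 = 203 - 11725575/4 = -11724763/4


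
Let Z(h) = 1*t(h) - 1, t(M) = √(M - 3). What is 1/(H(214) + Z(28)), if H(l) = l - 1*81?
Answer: 1/137 ≈ 0.0072993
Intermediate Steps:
H(l) = -81 + l (H(l) = l - 81 = -81 + l)
t(M) = √(-3 + M)
Z(h) = -1 + √(-3 + h) (Z(h) = 1*√(-3 + h) - 1 = √(-3 + h) - 1 = -1 + √(-3 + h))
1/(H(214) + Z(28)) = 1/((-81 + 214) + (-1 + √(-3 + 28))) = 1/(133 + (-1 + √25)) = 1/(133 + (-1 + 5)) = 1/(133 + 4) = 1/137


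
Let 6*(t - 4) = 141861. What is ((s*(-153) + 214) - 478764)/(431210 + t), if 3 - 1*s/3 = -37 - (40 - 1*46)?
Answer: -988312/909715 ≈ -1.0864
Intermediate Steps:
s = 102 (s = 9 - 3*(-37 - (40 - 1*46)) = 9 - 3*(-37 - (40 - 46)) = 9 - 3*(-37 - 1*(-6)) = 9 - 3*(-37 + 6) = 9 - 3*(-31) = 9 + 93 = 102)
t = 47295/2 (t = 4 + (⅙)*141861 = 4 + 47287/2 = 47295/2 ≈ 23648.)
((s*(-153) + 214) - 478764)/(431210 + t) = ((102*(-153) + 214) - 478764)/(431210 + 47295/2) = ((-15606 + 214) - 478764)/(909715/2) = (-15392 - 478764)*(2/909715) = -494156*2/909715 = -988312/909715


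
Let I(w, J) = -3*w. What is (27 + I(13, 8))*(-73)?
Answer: 876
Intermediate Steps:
(27 + I(13, 8))*(-73) = (27 - 3*13)*(-73) = (27 - 39)*(-73) = -12*(-73) = 876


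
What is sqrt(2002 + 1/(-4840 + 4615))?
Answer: sqrt(450449)/15 ≈ 44.744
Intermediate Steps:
sqrt(2002 + 1/(-4840 + 4615)) = sqrt(2002 + 1/(-225)) = sqrt(2002 - 1/225) = sqrt(450449/225) = sqrt(450449)/15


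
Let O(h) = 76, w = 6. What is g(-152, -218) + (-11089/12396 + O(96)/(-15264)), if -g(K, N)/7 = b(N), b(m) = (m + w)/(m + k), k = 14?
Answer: -547765889/67012776 ≈ -8.1741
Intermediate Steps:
b(m) = (6 + m)/(14 + m) (b(m) = (m + 6)/(m + 14) = (6 + m)/(14 + m))
g(K, N) = -7*(6 + N)/(14 + N)
g(-152, -218) + (-11089/12396 + O(96)/(-15264)) = 7*(-6 - 1*(-218))/(14 - 218) + (-11089/12396 + 76/(-15264)) = 7*(-6 + 218)/(-204) + (-11089*1/12396 + 76*(-1/15264)) = 7*(-1/204)*212 + (-11089/12396 - 19/3816) = -371/51 - 3545929/3941928 = -547765889/67012776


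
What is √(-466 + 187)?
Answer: 3*I*√31 ≈ 16.703*I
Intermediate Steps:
√(-466 + 187) = √(-279) = 3*I*√31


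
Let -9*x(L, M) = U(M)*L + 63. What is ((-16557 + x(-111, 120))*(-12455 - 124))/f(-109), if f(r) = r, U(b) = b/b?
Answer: -208203415/109 ≈ -1.9101e+6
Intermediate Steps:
U(b) = 1
x(L, M) = -7 - L/9 (x(L, M) = -(1*L + 63)/9 = -(L + 63)/9 = -(63 + L)/9 = -7 - L/9)
((-16557 + x(-111, 120))*(-12455 - 124))/f(-109) = ((-16557 + (-7 - ⅑*(-111)))*(-12455 - 124))/(-109) = ((-16557 + (-7 + 37/3))*(-12579))*(-1/109) = ((-16557 + 16/3)*(-12579))*(-1/109) = -49655/3*(-12579)*(-1/109) = 208203415*(-1/109) = -208203415/109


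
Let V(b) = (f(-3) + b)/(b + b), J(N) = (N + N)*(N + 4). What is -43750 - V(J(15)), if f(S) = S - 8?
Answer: -49875559/1140 ≈ -43751.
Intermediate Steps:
f(S) = -8 + S
J(N) = 2*N*(4 + N) (J(N) = (2*N)*(4 + N) = 2*N*(4 + N))
V(b) = (-11 + b)/(2*b) (V(b) = ((-8 - 3) + b)/(b + b) = (-11 + b)/((2*b)) = (-11 + b)*(1/(2*b)) = (-11 + b)/(2*b))
-43750 - V(J(15)) = -43750 - (-11 + 2*15*(4 + 15))/(2*(2*15*(4 + 15))) = -43750 - (-11 + 2*15*19)/(2*(2*15*19)) = -43750 - (-11 + 570)/(2*570) = -43750 - 559/(2*570) = -43750 - 1*559/1140 = -43750 - 559/1140 = -49875559/1140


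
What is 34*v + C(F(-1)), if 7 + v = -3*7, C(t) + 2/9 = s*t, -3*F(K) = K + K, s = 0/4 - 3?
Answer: -8588/9 ≈ -954.22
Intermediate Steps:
s = -3 (s = (1/4)*0 - 3 = 0 - 3 = -3)
F(K) = -2*K/3 (F(K) = -(K + K)/3 = -2*K/3)
C(t) = -2/9 - 3*t
v = -28 (v = -7 - 3*7 = -7 - 21 = -28)
34*v + C(F(-1)) = 34*(-28) + (-2/9 - (-2)*(-1)) = -952 + (-2/9 - 3*2/3) = -952 + (-2/9 - 2) = -952 - 20/9 = -8588/9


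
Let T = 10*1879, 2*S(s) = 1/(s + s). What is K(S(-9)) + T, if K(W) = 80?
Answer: 18870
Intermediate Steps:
S(s) = 1/(4*s) (S(s) = 1/(2*(s + s)) = 1/(2*((2*s))) = (1/(2*s))/2 = 1/(4*s))
T = 18790
K(S(-9)) + T = 80 + 18790 = 18870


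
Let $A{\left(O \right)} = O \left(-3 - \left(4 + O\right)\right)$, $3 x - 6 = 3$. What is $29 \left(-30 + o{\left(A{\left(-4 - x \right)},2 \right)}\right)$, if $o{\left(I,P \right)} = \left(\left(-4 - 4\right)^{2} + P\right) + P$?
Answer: $1102$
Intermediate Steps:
$x = 3$ ($x = 2 + \frac{1}{3} \cdot 3 = 2 + 1 = 3$)
$A{\left(O \right)} = O \left(-7 - O\right)$
$o{\left(I,P \right)} = 64 + 2 P$ ($o{\left(I,P \right)} = \left(\left(-8\right)^{2} + P\right) + P = \left(64 + P\right) + P = 64 + 2 P$)
$29 \left(-30 + o{\left(A{\left(-4 - x \right)},2 \right)}\right) = 29 \left(-30 + \left(64 + 2 \cdot 2\right)\right) = 29 \left(-30 + \left(64 + 4\right)\right) = 29 \left(-30 + 68\right) = 29 \cdot 38 = 1102$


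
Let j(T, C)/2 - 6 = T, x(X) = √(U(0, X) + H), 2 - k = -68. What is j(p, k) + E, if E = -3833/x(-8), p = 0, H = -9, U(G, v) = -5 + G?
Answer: 12 + 3833*I*√14/14 ≈ 12.0 + 1024.4*I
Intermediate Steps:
k = 70 (k = 2 - 1*(-68) = 2 + 68 = 70)
x(X) = I*√14 (x(X) = √((-5 + 0) - 9) = √(-5 - 9) = √(-14) = I*√14)
j(T, C) = 12 + 2*T
E = 3833*I*√14/14 (E = -3833*(-I*√14/14) = -(-3833)*I*√14/14 = 3833*I*√14/14 ≈ 1024.4*I)
j(p, k) + E = (12 + 2*0) + 3833*I*√14/14 = (12 + 0) + 3833*I*√14/14 = 12 + 3833*I*√14/14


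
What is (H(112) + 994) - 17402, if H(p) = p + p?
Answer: -16184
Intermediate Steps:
H(p) = 2*p
(H(112) + 994) - 17402 = (2*112 + 994) - 17402 = (224 + 994) - 17402 = 1218 - 17402 = -16184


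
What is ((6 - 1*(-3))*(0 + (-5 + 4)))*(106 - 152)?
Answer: 414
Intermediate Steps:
((6 - 1*(-3))*(0 + (-5 + 4)))*(106 - 152) = ((6 + 3)*(0 - 1))*(-46) = (9*(-1))*(-46) = -9*(-46) = 414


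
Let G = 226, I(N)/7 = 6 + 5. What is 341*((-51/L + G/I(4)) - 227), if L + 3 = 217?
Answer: -114578139/1498 ≈ -76487.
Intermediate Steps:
I(N) = 77 (I(N) = 7*(6 + 5) = 7*11 = 77)
L = 214 (L = -3 + 217 = 214)
341*((-51/L + G/I(4)) - 227) = 341*((-51/214 + 226/77) - 227) = 341*(44437/16478 - 227) = 341*(-3696069/16478) = -114578139/1498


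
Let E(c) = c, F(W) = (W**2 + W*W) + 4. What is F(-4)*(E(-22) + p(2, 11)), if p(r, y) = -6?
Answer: -1008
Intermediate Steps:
F(W) = 4 + 2*W**2 (F(W) = (W**2 + W**2) + 4 = 2*W**2 + 4 = 4 + 2*W**2)
F(-4)*(E(-22) + p(2, 11)) = (4 + 2*(-4)**2)*(-22 - 6) = (4 + 2*16)*(-28) = (4 + 32)*(-28) = 36*(-28) = -1008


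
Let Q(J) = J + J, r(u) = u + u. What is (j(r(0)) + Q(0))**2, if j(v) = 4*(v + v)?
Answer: 0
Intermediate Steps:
r(u) = 2*u
j(v) = 8*v (j(v) = 4*(2*v) = 8*v)
Q(J) = 2*J
(j(r(0)) + Q(0))**2 = (8*(2*0) + 2*0)**2 = (8*0 + 0)**2 = (0 + 0)**2 = 0**2 = 0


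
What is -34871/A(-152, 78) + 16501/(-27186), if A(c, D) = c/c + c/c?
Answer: -237009002/13593 ≈ -17436.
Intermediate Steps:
A(c, D) = 2 (A(c, D) = 1 + 1 = 2)
-34871/A(-152, 78) + 16501/(-27186) = -34871/2 + 16501/(-27186) = -34871*½ + 16501*(-1/27186) = -34871/2 - 16501/27186 = -237009002/13593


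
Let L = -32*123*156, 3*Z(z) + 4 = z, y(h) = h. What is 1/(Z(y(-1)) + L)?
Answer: -3/1842053 ≈ -1.6286e-6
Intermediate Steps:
Z(z) = -4/3 + z/3
L = -614016 (L = -3936*156 = -614016)
1/(Z(y(-1)) + L) = 1/((-4/3 + (1/3)*(-1)) - 614016) = 1/((-4/3 - 1/3) - 614016) = 1/(-5/3 - 614016) = 1/(-1842053/3) = -3/1842053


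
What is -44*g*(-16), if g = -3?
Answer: -2112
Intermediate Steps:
-44*g*(-16) = -44*(-3)*(-16) = 132*(-16) = -2112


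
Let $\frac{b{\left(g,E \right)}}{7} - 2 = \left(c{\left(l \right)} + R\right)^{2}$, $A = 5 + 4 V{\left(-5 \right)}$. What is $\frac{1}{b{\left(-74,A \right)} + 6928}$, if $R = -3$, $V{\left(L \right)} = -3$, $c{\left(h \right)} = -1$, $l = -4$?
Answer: $\frac{1}{7054} \approx 0.00014176$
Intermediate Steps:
$A = -7$ ($A = 5 + 4 \left(-3\right) = 5 - 12 = -7$)
$b{\left(g,E \right)} = 126$ ($b{\left(g,E \right)} = 14 + 7 \left(-1 - 3\right)^{2} = 14 + 7 \left(-4\right)^{2} = 14 + 7 \cdot 16 = 14 + 112 = 126$)
$\frac{1}{b{\left(-74,A \right)} + 6928} = \frac{1}{126 + 6928} = \frac{1}{7054}$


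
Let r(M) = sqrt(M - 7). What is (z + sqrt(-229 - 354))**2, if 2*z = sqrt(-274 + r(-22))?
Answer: (sqrt(-274 + I*sqrt(29)) + 2*I*sqrt(583))**2/4 ≈ -1051.2 + 5.2737*I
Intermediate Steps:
r(M) = sqrt(-7 + M)
z = sqrt(-274 + I*sqrt(29))/2 (z = sqrt(-274 + sqrt(-7 - 22))/2 = sqrt(-274 + sqrt(-29))/2 = sqrt(-274 + I*sqrt(29))/2 ≈ 0.081329 + 8.2769*I)
(z + sqrt(-229 - 354))**2 = (sqrt(-274 + I*sqrt(29))/2 + sqrt(-229 - 354))**2 = (sqrt(-274 + I*sqrt(29))/2 + sqrt(-583))**2 = (sqrt(-274 + I*sqrt(29))/2 + I*sqrt(583))**2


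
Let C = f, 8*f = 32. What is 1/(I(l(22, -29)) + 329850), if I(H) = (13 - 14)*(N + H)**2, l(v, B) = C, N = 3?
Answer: 1/329801 ≈ 3.0321e-6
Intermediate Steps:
f = 4 (f = (1/8)*32 = 4)
C = 4
l(v, B) = 4
I(H) = -(3 + H)**2 (I(H) = (13 - 14)*(3 + H)**2 = -(3 + H)**2)
1/(I(l(22, -29)) + 329850) = 1/(-(3 + 4)**2 + 329850) = 1/(-1*7**2 + 329850) = 1/(-1*49 + 329850) = 1/(-49 + 329850) = 1/329801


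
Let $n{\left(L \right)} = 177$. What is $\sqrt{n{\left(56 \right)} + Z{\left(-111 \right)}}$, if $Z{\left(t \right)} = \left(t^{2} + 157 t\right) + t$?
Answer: $12 i \sqrt{35} \approx 70.993 i$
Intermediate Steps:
$Z{\left(t \right)} = t^{2} + 158 t$
$\sqrt{n{\left(56 \right)} + Z{\left(-111 \right)}} = \sqrt{177 - 111 \left(158 - 111\right)} = \sqrt{177 - 5217} = \sqrt{-5040} = 12 i \sqrt{35}$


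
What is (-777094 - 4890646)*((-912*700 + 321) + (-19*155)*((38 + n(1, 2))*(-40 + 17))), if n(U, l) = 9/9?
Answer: -11355804515640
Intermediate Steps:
n(U, l) = 1 (n(U, l) = 9*(1/9) = 1)
(-777094 - 4890646)*((-912*700 + 321) + (-19*155)*((38 + n(1, 2))*(-40 + 17))) = (-777094 - 4890646)*((-912*700 + 321) + (-19*155)*((38 + 1)*(-40 + 17))) = -5667740*((-638400 + 321) - 114855*(-23)) = -5667740*(-638079 - 2945*(-897)) = -5667740*(-638079 + 2641665) = -5667740*2003586 = -11355804515640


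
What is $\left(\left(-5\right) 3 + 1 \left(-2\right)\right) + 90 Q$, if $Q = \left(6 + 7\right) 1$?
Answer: $1153$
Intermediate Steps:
$Q = 13$ ($Q = 13 \cdot 1 = 13$)
$\left(\left(-5\right) 3 + 1 \left(-2\right)\right) + 90 Q = \left(\left(-5\right) 3 + 1 \left(-2\right)\right) + 90 \cdot 13 = \left(-15 - 2\right) + 1170 = -17 + 1170 = 1153$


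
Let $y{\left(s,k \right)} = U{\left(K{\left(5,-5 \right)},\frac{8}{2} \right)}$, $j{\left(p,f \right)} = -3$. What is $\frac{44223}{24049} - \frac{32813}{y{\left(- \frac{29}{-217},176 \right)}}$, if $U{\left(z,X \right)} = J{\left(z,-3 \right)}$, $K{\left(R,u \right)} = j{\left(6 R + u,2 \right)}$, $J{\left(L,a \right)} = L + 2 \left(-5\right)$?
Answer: $\frac{789694736}{312637} \approx 2525.9$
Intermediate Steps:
$J{\left(L,a \right)} = -10 + L$ ($J{\left(L,a \right)} = L - 10 = -10 + L$)
$K{\left(R,u \right)} = -3$
$U{\left(z,X \right)} = -10 + z$
$y{\left(s,k \right)} = -13$ ($y{\left(s,k \right)} = -10 - 3 = -13$)
$\frac{44223}{24049} - \frac{32813}{y{\left(- \frac{29}{-217},176 \right)}} = \frac{44223}{24049} - \frac{32813}{-13} = 44223 \cdot \frac{1}{24049} - - \frac{32813}{13} = \frac{44223}{24049} + \frac{32813}{13} = \frac{789694736}{312637}$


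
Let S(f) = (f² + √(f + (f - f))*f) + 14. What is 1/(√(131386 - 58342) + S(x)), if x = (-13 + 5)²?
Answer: 2311/10644920 - 3*√2029/10644920 ≈ 0.00020440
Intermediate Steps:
x = 64 (x = (-8)² = 64)
S(f) = 14 + f² + f^(3/2) (S(f) = (f² + √(f + 0)*f) + 14 = (f² + √f*f) + 14 = (f² + f^(3/2)) + 14 = 14 + f² + f^(3/2))
1/(√(131386 - 58342) + S(x)) = 1/(√(131386 - 58342) + (14 + 64² + 64^(3/2))) = 1/(√73044 + (14 + 4096 + 512)) = 1/(6*√2029 + 4622) = 1/(4622 + 6*√2029)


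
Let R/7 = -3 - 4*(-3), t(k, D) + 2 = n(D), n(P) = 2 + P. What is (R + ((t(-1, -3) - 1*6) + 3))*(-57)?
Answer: -3249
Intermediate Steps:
t(k, D) = D (t(k, D) = -2 + (2 + D) = D)
R = 63 (R = 7*(-3 - 4*(-3)) = 7*(-3 + 12) = 7*9 = 63)
(R + ((t(-1, -3) - 1*6) + 3))*(-57) = (63 + ((-3 - 1*6) + 3))*(-57) = (63 + ((-3 - 6) + 3))*(-57) = (63 + (-9 + 3))*(-57) = (63 - 6)*(-57) = 57*(-57) = -3249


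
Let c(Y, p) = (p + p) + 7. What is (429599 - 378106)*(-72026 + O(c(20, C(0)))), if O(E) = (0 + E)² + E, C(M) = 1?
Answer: -3704200448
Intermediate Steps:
c(Y, p) = 7 + 2*p (c(Y, p) = 2*p + 7 = 7 + 2*p)
O(E) = E + E² (O(E) = E² + E = E + E²)
(429599 - 378106)*(-72026 + O(c(20, C(0)))) = (429599 - 378106)*(-72026 + (7 + 2*1)*(1 + (7 + 2*1))) = 51493*(-72026 + (7 + 2)*(1 + (7 + 2))) = 51493*(-72026 + 9*(1 + 9)) = 51493*(-72026 + 9*10) = 51493*(-72026 + 90) = 51493*(-71936) = -3704200448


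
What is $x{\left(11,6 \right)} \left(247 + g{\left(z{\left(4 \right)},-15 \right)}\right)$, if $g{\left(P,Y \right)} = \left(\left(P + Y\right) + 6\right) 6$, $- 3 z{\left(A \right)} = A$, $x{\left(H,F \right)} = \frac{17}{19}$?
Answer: $\frac{3145}{19} \approx 165.53$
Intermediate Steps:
$x{\left(H,F \right)} = \frac{17}{19}$ ($x{\left(H,F \right)} = 17 \cdot \frac{1}{19} = \frac{17}{19}$)
$z{\left(A \right)} = - \frac{A}{3}$
$g{\left(P,Y \right)} = 36 + 6 P + 6 Y$ ($g{\left(P,Y \right)} = \left(6 + P + Y\right) 6 = 36 + 6 P + 6 Y$)
$x{\left(11,6 \right)} \left(247 + g{\left(z{\left(4 \right)},-15 \right)}\right) = \frac{17 \left(247 + \left(36 + 6 \left(\left(- \frac{1}{3}\right) 4\right) + 6 \left(-15\right)\right)\right)}{19} = \frac{17 \left(247 + \left(36 + 6 \left(- \frac{4}{3}\right) - 90\right)\right)}{19} = \frac{17 \left(247 - 62\right)}{19} = \frac{17}{19} \cdot 185 = \frac{3145}{19}$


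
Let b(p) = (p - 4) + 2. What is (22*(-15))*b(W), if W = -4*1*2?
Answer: 3300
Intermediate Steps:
W = -8 (W = -4*2 = -8)
b(p) = -2 + p (b(p) = (-4 + p) + 2 = -2 + p)
(22*(-15))*b(W) = (22*(-15))*(-2 - 8) = -330*(-10) = 3300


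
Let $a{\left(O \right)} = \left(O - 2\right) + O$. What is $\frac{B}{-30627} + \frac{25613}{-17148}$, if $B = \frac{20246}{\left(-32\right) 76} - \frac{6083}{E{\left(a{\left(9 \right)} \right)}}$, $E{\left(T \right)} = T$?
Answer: $- \frac{26271921223}{17739811776} \approx -1.481$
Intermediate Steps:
$a{\left(O \right)} = -2 + 2 O$ ($a{\left(O \right)} = \left(-2 + O\right) + O = -2 + 2 O$)
$B = - \frac{472431}{1216}$ ($B = \frac{20246}{\left(-32\right) 76} - \frac{6083}{-2 + 2 \cdot 9} = \frac{20246}{-2432} - \frac{6083}{-2 + 18} = 20246 \left(- \frac{1}{2432}\right) - \frac{6083}{16} = - \frac{10123}{1216} - \frac{6083}{16} = - \frac{472431}{1216} \approx -388.51$)
$\frac{B}{-30627} + \frac{25613}{-17148} = - \frac{472431}{1216 \left(-30627\right)} + \frac{25613}{-17148} = \left(- \frac{472431}{1216}\right) \left(- \frac{1}{30627}\right) + 25613 \left(- \frac{1}{17148}\right) = \frac{157477}{12414144} - \frac{25613}{17148} = - \frac{26271921223}{17739811776}$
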